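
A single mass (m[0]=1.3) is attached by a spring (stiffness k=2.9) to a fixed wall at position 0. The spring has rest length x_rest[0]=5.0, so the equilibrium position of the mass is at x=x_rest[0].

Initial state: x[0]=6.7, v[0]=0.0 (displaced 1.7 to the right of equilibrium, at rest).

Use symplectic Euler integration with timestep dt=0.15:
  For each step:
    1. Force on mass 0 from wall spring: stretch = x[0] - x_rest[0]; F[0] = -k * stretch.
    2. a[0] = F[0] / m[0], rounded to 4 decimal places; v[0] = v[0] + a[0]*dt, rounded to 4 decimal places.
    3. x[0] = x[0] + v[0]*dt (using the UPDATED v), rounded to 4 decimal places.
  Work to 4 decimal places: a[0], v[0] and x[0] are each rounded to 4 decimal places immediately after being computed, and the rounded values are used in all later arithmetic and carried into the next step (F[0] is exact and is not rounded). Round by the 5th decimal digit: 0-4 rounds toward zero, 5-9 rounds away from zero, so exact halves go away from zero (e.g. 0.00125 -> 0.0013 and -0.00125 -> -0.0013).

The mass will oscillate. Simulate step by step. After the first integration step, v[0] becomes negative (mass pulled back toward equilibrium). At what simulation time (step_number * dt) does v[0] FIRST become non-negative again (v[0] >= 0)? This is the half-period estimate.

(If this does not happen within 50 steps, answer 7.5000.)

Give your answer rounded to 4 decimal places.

Step 0: x=[6.7000] v=[0.0000]
Step 1: x=[6.6147] v=[-0.5688]
Step 2: x=[6.4483] v=[-1.1091]
Step 3: x=[6.2092] v=[-1.5937]
Step 4: x=[5.9095] v=[-1.9983]
Step 5: x=[5.5641] v=[-2.3026]
Step 6: x=[5.1904] v=[-2.4914]
Step 7: x=[4.8071] v=[-2.5551]
Step 8: x=[4.4335] v=[-2.4906]
Step 9: x=[4.0884] v=[-2.3010]
Step 10: x=[3.7890] v=[-1.9960]
Step 11: x=[3.5504] v=[-1.5908]
Step 12: x=[3.3845] v=[-1.1057]
Step 13: x=[3.2997] v=[-0.5651]
Step 14: x=[3.3003] v=[0.0039]
First v>=0 after going negative at step 14, time=2.1000

Answer: 2.1000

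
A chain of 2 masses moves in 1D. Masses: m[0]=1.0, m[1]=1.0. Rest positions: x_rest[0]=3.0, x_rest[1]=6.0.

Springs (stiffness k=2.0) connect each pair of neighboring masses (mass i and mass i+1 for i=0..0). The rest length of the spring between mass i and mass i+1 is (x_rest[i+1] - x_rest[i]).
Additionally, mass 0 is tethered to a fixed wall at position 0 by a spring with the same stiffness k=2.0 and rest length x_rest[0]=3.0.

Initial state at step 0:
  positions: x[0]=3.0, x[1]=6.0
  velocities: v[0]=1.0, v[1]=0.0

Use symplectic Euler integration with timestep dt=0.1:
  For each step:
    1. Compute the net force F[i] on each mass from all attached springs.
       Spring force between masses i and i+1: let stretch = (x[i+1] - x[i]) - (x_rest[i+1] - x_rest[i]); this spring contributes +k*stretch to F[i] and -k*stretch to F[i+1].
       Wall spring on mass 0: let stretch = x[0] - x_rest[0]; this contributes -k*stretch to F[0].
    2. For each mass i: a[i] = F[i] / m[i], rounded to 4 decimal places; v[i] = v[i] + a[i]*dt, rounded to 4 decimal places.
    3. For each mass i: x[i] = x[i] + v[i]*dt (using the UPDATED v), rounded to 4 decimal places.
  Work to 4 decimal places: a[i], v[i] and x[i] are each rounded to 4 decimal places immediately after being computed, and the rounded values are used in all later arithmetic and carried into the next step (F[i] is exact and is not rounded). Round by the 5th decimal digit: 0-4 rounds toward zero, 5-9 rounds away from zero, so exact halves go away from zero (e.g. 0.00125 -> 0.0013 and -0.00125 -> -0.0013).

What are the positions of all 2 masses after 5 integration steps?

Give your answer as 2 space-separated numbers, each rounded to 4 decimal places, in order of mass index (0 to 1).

Step 0: x=[3.0000 6.0000] v=[1.0000 0.0000]
Step 1: x=[3.1000 6.0000] v=[1.0000 0.0000]
Step 2: x=[3.1960 6.0020] v=[0.9600 0.0200]
Step 3: x=[3.2842 6.0079] v=[0.8820 0.0588]
Step 4: x=[3.3612 6.0193] v=[0.7699 0.1141]
Step 5: x=[3.4241 6.0376] v=[0.6293 0.1825]

Answer: 3.4241 6.0376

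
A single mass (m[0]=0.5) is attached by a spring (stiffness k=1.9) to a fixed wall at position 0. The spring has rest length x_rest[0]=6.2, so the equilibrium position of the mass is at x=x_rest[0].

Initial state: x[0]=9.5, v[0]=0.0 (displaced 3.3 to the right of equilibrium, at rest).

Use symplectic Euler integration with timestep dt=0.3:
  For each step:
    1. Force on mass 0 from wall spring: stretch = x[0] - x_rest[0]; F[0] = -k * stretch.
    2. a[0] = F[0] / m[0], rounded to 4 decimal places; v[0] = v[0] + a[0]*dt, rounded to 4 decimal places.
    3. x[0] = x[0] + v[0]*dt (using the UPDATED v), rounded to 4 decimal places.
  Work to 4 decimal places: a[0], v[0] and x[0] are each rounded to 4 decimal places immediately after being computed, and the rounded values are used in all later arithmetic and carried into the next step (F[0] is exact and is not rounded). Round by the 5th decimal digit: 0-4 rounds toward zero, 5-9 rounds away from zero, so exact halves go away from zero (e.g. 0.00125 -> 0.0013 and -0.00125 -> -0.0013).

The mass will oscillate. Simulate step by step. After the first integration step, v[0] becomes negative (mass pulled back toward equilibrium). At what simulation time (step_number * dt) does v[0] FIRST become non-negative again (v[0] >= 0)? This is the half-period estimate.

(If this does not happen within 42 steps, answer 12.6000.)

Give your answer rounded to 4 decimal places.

Answer: 1.8000

Derivation:
Step 0: x=[9.5000] v=[0.0000]
Step 1: x=[8.3714] v=[-3.7620]
Step 2: x=[6.5002] v=[-6.2374]
Step 3: x=[4.5263] v=[-6.5796]
Step 4: x=[3.1248] v=[-4.6716]
Step 5: x=[2.7750] v=[-1.1659]
Step 6: x=[3.5966] v=[2.7386]
First v>=0 after going negative at step 6, time=1.8000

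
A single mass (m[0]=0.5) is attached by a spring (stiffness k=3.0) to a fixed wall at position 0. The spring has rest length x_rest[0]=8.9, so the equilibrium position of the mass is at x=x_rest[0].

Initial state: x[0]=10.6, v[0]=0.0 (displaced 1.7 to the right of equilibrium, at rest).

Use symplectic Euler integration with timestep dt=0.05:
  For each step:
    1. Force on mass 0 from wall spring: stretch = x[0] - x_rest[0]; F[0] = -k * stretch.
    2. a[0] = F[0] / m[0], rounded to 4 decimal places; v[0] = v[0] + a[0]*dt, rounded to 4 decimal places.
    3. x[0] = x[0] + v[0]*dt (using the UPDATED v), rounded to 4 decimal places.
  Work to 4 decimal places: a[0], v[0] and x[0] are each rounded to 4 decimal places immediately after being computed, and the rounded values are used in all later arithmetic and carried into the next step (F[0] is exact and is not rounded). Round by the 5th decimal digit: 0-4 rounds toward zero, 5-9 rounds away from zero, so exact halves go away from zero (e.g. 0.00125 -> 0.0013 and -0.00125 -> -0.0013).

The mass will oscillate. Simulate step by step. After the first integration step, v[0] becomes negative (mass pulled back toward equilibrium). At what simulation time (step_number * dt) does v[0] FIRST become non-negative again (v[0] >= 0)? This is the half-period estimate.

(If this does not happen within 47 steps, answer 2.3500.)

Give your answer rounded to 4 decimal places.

Step 0: x=[10.6000] v=[0.0000]
Step 1: x=[10.5745] v=[-0.5100]
Step 2: x=[10.5239] v=[-1.0124]
Step 3: x=[10.4489] v=[-1.4996]
Step 4: x=[10.3507] v=[-1.9643]
Step 5: x=[10.2307] v=[-2.3995]
Step 6: x=[10.0908] v=[-2.7987]
Step 7: x=[9.9330] v=[-3.1559]
Step 8: x=[9.7597] v=[-3.4658]
Step 9: x=[9.5735] v=[-3.7237]
Step 10: x=[9.3772] v=[-3.9258]
Step 11: x=[9.1738] v=[-4.0690]
Step 12: x=[8.9662] v=[-4.1511]
Step 13: x=[8.7577] v=[-4.1710]
Step 14: x=[8.5513] v=[-4.1283]
Step 15: x=[8.3501] v=[-4.0237]
Step 16: x=[8.1572] v=[-3.8587]
Step 17: x=[7.9754] v=[-3.6359]
Step 18: x=[7.8075] v=[-3.3585]
Step 19: x=[7.6560] v=[-3.0308]
Step 20: x=[7.5231] v=[-2.6576]
Step 21: x=[7.4109] v=[-2.2445]
Step 22: x=[7.3210] v=[-1.7978]
Step 23: x=[7.2548] v=[-1.3241]
Step 24: x=[7.2133] v=[-0.8305]
Step 25: x=[7.1971] v=[-0.3245]
Step 26: x=[7.2064] v=[0.1864]
First v>=0 after going negative at step 26, time=1.3000

Answer: 1.3000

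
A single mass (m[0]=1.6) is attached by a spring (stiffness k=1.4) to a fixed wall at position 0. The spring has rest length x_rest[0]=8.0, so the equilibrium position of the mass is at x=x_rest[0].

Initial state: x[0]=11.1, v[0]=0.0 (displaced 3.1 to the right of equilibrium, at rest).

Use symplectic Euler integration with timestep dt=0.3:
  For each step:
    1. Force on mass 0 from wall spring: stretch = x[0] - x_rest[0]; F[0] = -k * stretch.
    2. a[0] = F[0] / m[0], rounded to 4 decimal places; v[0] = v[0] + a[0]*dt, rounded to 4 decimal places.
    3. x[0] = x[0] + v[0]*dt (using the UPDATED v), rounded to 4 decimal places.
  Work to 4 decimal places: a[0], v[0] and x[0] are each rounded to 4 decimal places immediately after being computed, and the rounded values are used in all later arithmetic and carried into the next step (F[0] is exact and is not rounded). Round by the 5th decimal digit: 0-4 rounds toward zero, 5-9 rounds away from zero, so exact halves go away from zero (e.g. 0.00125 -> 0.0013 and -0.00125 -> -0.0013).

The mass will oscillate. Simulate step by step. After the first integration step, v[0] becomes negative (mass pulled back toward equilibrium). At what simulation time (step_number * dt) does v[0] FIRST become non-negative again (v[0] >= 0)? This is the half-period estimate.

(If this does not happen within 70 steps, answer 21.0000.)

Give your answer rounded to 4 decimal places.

Answer: 3.6000

Derivation:
Step 0: x=[11.1000] v=[0.0000]
Step 1: x=[10.8559] v=[-0.8138]
Step 2: x=[10.3869] v=[-1.5635]
Step 3: x=[9.7299] v=[-2.1901]
Step 4: x=[8.9366] v=[-2.6442]
Step 5: x=[8.0696] v=[-2.8901]
Step 6: x=[7.1971] v=[-2.9084]
Step 7: x=[6.3878] v=[-2.6977]
Step 8: x=[5.7055] v=[-2.2745]
Step 9: x=[5.2038] v=[-1.6722]
Step 10: x=[4.9223] v=[-0.9382]
Step 11: x=[4.8832] v=[-0.1303]
Step 12: x=[5.0896] v=[0.6879]
First v>=0 after going negative at step 12, time=3.6000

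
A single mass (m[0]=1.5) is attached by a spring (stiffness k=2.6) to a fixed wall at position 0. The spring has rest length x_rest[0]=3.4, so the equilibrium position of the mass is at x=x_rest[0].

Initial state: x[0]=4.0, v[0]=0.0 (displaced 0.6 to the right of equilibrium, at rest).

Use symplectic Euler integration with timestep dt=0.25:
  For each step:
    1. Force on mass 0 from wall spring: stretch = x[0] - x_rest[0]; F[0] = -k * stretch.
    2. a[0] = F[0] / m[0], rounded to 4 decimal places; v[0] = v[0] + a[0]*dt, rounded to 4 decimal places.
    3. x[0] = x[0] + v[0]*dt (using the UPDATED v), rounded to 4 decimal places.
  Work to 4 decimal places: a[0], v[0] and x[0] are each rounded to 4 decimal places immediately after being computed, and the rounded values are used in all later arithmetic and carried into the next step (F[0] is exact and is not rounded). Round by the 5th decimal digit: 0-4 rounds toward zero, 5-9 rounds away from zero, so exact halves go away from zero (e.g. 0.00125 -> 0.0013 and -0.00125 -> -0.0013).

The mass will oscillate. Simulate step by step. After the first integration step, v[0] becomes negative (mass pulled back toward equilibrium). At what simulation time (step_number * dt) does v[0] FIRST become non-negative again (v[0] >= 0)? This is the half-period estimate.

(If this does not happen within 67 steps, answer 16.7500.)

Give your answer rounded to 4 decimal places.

Step 0: x=[4.0000] v=[0.0000]
Step 1: x=[3.9350] v=[-0.2600]
Step 2: x=[3.8121] v=[-0.4918]
Step 3: x=[3.6445] v=[-0.6704]
Step 4: x=[3.4504] v=[-0.7764]
Step 5: x=[3.2508] v=[-0.7983]
Step 6: x=[3.0674] v=[-0.7337]
Step 7: x=[2.9200] v=[-0.5896]
Step 8: x=[2.8246] v=[-0.3816]
Step 9: x=[2.7915] v=[-0.1323]
Step 10: x=[2.8244] v=[0.1314]
First v>=0 after going negative at step 10, time=2.5000

Answer: 2.5000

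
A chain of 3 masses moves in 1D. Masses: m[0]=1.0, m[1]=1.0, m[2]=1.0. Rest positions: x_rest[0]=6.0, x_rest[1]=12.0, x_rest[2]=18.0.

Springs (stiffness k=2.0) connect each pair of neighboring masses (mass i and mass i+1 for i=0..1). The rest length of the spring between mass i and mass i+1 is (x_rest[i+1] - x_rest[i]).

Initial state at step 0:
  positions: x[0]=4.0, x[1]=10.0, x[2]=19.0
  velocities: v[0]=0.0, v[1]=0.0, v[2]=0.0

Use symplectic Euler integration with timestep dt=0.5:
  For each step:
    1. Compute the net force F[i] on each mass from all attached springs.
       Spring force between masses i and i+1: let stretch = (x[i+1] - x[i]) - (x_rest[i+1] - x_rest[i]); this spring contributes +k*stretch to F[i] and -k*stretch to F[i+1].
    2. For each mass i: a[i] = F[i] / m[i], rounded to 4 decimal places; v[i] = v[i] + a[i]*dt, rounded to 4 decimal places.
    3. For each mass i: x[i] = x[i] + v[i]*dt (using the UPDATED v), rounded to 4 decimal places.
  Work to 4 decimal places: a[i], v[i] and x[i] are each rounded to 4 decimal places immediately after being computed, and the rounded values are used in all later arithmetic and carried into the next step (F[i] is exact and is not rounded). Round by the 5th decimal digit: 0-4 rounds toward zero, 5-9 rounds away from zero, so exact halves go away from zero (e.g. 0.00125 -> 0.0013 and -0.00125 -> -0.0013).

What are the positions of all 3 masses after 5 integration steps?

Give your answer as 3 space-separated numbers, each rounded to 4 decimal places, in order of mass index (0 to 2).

Step 0: x=[4.0000 10.0000 19.0000] v=[0.0000 0.0000 0.0000]
Step 1: x=[4.0000 11.5000 17.5000] v=[0.0000 3.0000 -3.0000]
Step 2: x=[4.7500 12.2500 16.0000] v=[1.5000 1.5000 -3.0000]
Step 3: x=[6.2500 11.1250 15.6250] v=[3.0000 -2.2500 -0.7500]
Step 4: x=[7.1875 9.8125 16.0000] v=[1.8750 -2.6250 0.7500]
Step 5: x=[6.4375 10.2813 16.2813] v=[-1.5000 0.9375 0.5625]

Answer: 6.4375 10.2813 16.2813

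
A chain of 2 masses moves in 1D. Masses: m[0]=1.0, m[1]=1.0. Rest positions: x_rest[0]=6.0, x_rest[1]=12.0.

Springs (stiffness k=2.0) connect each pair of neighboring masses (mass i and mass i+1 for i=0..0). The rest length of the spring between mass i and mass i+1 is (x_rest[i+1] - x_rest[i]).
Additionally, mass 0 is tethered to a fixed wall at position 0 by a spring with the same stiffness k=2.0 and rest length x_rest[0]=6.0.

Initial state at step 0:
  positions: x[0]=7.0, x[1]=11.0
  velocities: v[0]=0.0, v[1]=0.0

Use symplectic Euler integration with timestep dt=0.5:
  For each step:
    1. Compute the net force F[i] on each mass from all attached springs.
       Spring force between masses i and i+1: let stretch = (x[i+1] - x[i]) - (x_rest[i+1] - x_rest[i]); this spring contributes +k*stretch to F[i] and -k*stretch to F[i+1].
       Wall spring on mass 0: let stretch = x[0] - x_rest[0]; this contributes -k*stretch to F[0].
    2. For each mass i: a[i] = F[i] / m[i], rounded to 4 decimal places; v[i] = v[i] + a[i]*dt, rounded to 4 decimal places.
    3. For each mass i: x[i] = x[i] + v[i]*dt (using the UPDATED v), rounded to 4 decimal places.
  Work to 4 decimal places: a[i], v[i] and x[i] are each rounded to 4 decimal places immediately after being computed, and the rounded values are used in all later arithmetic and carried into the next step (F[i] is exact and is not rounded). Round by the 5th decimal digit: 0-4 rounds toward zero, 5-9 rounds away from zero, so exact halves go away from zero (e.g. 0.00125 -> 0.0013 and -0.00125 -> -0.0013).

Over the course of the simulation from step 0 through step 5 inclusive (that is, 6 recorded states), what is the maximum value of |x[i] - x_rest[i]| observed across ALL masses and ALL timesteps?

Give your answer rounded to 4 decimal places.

Answer: 1.5000

Derivation:
Step 0: x=[7.0000 11.0000] v=[0.0000 0.0000]
Step 1: x=[5.5000 12.0000] v=[-3.0000 2.0000]
Step 2: x=[4.5000 12.7500] v=[-2.0000 1.5000]
Step 3: x=[5.3750 12.3750] v=[1.7500 -0.7500]
Step 4: x=[7.0625 11.5000] v=[3.3750 -1.7500]
Step 5: x=[7.4375 11.4063] v=[0.7500 -0.1875]
Max displacement = 1.5000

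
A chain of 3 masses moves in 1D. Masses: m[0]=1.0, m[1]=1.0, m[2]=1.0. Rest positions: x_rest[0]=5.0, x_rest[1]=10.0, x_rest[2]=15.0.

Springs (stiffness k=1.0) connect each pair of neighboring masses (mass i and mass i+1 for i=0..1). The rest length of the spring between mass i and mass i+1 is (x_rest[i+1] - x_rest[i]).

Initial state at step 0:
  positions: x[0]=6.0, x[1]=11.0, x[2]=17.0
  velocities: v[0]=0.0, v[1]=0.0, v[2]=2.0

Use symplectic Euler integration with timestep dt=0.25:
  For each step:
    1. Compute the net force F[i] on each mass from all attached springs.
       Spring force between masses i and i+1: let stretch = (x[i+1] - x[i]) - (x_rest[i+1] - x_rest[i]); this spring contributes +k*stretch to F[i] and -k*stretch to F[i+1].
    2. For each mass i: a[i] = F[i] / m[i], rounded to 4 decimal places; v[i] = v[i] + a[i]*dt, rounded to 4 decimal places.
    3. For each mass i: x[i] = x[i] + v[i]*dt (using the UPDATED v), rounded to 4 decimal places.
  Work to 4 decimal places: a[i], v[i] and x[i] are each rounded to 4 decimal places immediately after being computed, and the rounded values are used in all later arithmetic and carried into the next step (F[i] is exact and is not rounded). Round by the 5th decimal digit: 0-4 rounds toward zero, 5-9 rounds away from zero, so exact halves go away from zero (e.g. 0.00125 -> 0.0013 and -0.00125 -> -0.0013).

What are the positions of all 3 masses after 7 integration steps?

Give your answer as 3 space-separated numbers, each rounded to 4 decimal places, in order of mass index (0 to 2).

Step 0: x=[6.0000 11.0000 17.0000] v=[0.0000 0.0000 2.0000]
Step 1: x=[6.0000 11.0625 17.4375] v=[0.0000 0.2500 1.7500]
Step 2: x=[6.0039 11.2070 17.7891] v=[0.0156 0.5781 1.4063]
Step 3: x=[6.0205 11.4377 18.0418] v=[0.0664 0.9229 1.0108]
Step 4: x=[6.0632 11.7426 18.1943] v=[0.1707 1.2196 0.6098]
Step 5: x=[6.1484 12.0958 18.2560] v=[0.3406 1.4127 0.2469]
Step 6: x=[6.2928 12.4623 18.2452] v=[0.5775 1.4659 -0.0432]
Step 7: x=[6.5103 12.8046 18.1855] v=[0.8699 1.3693 -0.2389]

Answer: 6.5103 12.8046 18.1855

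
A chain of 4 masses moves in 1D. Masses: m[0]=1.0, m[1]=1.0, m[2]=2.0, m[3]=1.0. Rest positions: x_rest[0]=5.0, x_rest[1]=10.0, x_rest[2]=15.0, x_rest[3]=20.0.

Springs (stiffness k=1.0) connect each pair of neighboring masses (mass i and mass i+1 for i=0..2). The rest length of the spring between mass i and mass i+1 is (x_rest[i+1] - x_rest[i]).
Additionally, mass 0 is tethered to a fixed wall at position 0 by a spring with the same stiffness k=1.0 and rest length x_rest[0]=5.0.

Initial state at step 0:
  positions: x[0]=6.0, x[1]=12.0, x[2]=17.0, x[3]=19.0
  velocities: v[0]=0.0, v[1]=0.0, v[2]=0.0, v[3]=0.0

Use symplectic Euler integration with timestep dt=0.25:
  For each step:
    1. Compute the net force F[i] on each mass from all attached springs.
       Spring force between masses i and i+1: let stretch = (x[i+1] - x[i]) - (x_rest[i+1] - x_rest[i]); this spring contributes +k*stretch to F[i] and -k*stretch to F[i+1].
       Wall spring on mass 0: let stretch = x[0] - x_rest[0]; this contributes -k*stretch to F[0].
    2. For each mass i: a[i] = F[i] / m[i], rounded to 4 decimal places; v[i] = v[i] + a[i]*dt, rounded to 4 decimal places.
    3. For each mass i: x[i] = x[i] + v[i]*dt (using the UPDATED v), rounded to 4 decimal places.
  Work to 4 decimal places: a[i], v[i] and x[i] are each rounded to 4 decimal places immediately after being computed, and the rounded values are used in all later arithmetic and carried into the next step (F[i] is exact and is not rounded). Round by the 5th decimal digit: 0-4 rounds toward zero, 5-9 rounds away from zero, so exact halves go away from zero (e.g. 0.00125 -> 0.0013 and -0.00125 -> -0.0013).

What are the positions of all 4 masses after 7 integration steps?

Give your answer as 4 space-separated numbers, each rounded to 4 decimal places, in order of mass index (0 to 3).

Step 0: x=[6.0000 12.0000 17.0000 19.0000] v=[0.0000 0.0000 0.0000 0.0000]
Step 1: x=[6.0000 11.9375 16.9063 19.1875] v=[0.0000 -0.2500 -0.3750 0.7500]
Step 2: x=[5.9961 11.8145 16.7286 19.5449] v=[-0.0156 -0.4922 -0.7110 1.4297]
Step 3: x=[5.9811 11.6349 16.4853 20.0388] v=[-0.0600 -0.7183 -0.9732 1.9756]
Step 4: x=[5.9457 11.4051 16.2015 20.6231] v=[-0.1418 -0.9192 -1.1353 2.3372]
Step 5: x=[5.8799 11.1339 15.9060 21.2436] v=[-0.2634 -1.0850 -1.1822 2.4818]
Step 6: x=[5.7749 10.8325 15.6281 21.8430] v=[-0.4199 -1.2055 -1.1115 2.3974]
Step 7: x=[5.6251 10.5148 15.3946 22.3664] v=[-0.5992 -1.2710 -0.9341 2.0937]

Answer: 5.6251 10.5148 15.3946 22.3664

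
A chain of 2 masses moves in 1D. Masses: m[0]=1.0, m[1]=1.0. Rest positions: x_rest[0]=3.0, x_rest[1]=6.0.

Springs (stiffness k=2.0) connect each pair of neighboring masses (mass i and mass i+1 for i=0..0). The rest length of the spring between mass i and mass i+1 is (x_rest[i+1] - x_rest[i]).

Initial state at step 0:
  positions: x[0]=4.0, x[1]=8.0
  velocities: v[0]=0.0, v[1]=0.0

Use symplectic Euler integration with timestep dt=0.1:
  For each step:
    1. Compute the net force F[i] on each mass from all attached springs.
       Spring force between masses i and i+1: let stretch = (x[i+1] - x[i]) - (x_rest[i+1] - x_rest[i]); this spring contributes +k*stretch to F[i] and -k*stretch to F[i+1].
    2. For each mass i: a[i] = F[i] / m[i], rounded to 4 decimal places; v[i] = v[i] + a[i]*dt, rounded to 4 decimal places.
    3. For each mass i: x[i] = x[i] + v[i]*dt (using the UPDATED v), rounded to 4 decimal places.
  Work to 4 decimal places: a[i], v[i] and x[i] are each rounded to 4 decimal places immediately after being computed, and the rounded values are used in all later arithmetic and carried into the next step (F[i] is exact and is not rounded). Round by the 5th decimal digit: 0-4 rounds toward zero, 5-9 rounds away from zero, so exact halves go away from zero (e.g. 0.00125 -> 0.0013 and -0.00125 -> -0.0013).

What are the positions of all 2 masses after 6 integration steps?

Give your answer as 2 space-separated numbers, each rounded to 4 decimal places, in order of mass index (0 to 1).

Step 0: x=[4.0000 8.0000] v=[0.0000 0.0000]
Step 1: x=[4.0200 7.9800] v=[0.2000 -0.2000]
Step 2: x=[4.0592 7.9408] v=[0.3920 -0.3920]
Step 3: x=[4.1160 7.8840] v=[0.5683 -0.5683]
Step 4: x=[4.1882 7.8118] v=[0.7219 -0.7219]
Step 5: x=[4.2729 7.7271] v=[0.8466 -0.8466]
Step 6: x=[4.3666 7.6334] v=[0.9374 -0.9374]

Answer: 4.3666 7.6334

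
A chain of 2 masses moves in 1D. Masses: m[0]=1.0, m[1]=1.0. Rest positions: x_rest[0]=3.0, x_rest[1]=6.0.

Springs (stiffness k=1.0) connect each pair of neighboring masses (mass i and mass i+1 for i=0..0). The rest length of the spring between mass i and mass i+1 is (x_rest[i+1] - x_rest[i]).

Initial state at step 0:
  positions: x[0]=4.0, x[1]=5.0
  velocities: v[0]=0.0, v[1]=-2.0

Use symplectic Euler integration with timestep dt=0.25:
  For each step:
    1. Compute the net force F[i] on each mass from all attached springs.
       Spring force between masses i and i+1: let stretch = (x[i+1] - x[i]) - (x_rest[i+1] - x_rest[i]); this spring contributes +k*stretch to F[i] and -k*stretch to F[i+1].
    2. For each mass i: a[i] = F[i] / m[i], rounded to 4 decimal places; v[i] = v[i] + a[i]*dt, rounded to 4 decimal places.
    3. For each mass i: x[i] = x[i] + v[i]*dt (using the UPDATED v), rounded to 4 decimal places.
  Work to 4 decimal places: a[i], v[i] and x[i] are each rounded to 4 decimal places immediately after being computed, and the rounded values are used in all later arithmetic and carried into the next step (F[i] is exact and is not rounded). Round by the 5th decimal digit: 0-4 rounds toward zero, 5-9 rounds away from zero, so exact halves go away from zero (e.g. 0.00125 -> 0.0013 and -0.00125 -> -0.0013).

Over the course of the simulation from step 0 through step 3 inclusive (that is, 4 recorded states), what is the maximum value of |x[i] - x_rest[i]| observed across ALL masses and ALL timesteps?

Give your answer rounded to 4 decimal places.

Step 0: x=[4.0000 5.0000] v=[0.0000 -2.0000]
Step 1: x=[3.8750 4.6250] v=[-0.5000 -1.5000]
Step 2: x=[3.6094 4.3906] v=[-1.0625 -0.9375]
Step 3: x=[3.2051 4.2949] v=[-1.6172 -0.3828]
Max displacement = 1.7051

Answer: 1.7051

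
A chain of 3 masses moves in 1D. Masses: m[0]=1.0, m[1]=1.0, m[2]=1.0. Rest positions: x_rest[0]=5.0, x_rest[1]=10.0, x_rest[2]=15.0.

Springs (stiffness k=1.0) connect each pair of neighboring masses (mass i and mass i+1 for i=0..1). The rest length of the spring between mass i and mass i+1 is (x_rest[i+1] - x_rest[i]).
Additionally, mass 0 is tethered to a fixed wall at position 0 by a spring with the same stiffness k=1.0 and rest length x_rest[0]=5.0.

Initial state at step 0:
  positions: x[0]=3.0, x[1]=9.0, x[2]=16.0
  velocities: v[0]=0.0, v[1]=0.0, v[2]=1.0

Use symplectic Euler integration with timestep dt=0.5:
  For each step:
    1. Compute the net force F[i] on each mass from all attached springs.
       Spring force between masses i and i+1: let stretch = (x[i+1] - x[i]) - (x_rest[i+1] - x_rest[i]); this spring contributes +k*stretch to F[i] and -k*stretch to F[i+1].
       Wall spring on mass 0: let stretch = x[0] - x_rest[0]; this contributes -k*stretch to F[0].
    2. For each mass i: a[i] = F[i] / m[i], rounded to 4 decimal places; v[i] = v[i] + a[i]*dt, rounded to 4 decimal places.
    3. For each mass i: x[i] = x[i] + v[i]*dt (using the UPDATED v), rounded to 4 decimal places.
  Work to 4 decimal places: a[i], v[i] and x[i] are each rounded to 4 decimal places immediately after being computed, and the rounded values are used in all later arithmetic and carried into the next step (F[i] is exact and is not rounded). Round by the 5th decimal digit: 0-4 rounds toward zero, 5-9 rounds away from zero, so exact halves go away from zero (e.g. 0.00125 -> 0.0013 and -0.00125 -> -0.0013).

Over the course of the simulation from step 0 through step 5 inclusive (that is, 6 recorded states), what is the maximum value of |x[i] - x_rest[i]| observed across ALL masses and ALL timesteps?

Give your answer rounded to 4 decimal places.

Answer: 2.0382

Derivation:
Step 0: x=[3.0000 9.0000 16.0000] v=[0.0000 0.0000 1.0000]
Step 1: x=[3.7500 9.2500 16.0000] v=[1.5000 0.5000 0.0000]
Step 2: x=[4.9375 9.8125 15.5625] v=[2.3750 1.1250 -0.8750]
Step 3: x=[6.1094 10.5938 14.9375] v=[2.3438 1.5625 -1.2500]
Step 4: x=[6.8751 11.3399 14.4766] v=[1.5313 1.4922 -0.9219]
Step 5: x=[7.0382 11.7540 14.4815] v=[0.3262 0.8282 0.0098]
Max displacement = 2.0382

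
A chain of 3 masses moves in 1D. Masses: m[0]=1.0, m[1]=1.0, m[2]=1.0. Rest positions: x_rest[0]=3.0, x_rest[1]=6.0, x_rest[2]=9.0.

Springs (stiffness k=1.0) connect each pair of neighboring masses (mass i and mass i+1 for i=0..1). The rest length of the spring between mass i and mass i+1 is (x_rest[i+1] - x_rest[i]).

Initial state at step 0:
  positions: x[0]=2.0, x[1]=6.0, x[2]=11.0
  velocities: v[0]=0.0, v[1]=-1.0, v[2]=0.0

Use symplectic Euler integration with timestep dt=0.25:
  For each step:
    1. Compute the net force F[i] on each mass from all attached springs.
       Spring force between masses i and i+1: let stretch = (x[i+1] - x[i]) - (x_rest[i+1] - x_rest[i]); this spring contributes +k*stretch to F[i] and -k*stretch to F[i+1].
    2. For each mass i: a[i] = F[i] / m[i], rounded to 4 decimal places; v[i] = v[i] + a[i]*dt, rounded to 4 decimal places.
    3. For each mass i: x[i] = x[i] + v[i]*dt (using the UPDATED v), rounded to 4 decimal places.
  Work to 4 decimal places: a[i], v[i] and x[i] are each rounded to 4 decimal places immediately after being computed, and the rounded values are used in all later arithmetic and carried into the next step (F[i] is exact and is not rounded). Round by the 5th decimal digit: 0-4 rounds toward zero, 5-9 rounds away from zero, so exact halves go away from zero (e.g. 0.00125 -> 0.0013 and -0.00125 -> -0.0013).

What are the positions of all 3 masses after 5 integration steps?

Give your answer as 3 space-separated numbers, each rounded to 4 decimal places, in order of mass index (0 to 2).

Answer: 2.6634 5.8458 9.2410

Derivation:
Step 0: x=[2.0000 6.0000 11.0000] v=[0.0000 -1.0000 0.0000]
Step 1: x=[2.0625 5.8125 10.8750] v=[0.2500 -0.7500 -0.5000]
Step 2: x=[2.1719 5.7070 10.6211] v=[0.4375 -0.4219 -1.0156]
Step 3: x=[2.3147 5.6877 10.2476] v=[0.5713 -0.0772 -1.4941]
Step 4: x=[2.4809 5.7426 9.7766] v=[0.6646 0.2195 -1.8841]
Step 5: x=[2.6634 5.8458 9.2410] v=[0.7300 0.4126 -2.1426]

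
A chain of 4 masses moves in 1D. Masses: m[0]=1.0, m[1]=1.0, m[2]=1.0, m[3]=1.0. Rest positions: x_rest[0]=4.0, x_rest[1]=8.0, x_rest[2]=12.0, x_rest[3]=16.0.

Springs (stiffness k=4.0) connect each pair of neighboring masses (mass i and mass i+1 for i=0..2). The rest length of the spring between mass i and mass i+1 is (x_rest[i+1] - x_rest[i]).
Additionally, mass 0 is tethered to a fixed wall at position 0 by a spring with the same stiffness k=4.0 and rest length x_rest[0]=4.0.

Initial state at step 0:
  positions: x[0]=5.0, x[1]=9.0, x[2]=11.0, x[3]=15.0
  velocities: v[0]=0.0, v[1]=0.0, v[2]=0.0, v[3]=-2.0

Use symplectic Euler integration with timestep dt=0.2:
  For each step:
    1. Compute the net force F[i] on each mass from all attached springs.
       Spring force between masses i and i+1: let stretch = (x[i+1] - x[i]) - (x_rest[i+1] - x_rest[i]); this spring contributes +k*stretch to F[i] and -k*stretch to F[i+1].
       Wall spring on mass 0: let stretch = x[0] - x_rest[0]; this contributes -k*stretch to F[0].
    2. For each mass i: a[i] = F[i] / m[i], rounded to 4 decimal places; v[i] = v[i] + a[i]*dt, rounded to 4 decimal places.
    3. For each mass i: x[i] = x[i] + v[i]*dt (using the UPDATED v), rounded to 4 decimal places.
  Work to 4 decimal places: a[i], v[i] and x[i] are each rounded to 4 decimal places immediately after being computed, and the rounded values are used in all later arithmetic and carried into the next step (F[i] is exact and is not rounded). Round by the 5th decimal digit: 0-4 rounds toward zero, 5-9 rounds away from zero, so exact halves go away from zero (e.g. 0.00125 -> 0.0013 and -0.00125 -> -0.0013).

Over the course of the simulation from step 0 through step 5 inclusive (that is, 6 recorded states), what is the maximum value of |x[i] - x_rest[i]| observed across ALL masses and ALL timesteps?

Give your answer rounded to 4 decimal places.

Step 0: x=[5.0000 9.0000 11.0000 15.0000] v=[0.0000 0.0000 0.0000 -2.0000]
Step 1: x=[4.8400 8.6800 11.3200 14.6000] v=[-0.8000 -1.6000 1.6000 -2.0000]
Step 2: x=[4.5200 8.1680 11.7424 14.3152] v=[-1.6000 -2.5600 2.1120 -1.4240]
Step 3: x=[4.0605 7.6442 12.0045 14.2588] v=[-2.2976 -2.6189 1.3107 -0.2822]
Step 4: x=[3.5247 7.2447 11.9297 14.4817] v=[-2.6790 -1.9976 -0.3741 1.1144]
Step 5: x=[3.0201 6.9996 11.5136 14.9363] v=[-2.5228 -1.2256 -2.0805 2.2728]
Max displacement = 1.7412

Answer: 1.7412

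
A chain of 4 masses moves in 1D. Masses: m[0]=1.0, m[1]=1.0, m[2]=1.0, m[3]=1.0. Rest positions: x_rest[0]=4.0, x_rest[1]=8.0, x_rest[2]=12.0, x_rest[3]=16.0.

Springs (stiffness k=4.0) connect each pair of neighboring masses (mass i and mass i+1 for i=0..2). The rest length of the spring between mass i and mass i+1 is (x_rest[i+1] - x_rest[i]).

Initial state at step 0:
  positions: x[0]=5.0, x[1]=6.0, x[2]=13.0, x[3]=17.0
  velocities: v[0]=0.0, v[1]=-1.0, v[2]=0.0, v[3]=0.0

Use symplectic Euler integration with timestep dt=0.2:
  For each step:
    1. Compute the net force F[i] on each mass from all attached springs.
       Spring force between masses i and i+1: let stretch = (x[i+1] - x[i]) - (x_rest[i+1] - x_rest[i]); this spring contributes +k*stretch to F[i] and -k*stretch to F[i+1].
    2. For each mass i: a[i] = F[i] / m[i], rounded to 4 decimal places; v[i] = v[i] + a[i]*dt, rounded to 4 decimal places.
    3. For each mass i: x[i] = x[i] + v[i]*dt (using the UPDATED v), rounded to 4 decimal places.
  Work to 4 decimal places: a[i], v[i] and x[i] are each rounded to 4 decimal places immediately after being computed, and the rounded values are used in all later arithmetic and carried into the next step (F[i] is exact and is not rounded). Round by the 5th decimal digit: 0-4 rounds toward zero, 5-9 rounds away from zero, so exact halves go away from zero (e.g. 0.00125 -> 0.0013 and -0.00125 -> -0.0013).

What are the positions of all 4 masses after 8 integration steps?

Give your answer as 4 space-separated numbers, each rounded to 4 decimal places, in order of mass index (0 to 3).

Answer: 4.8273 6.6423 12.9877 14.9430

Derivation:
Step 0: x=[5.0000 6.0000 13.0000 17.0000] v=[0.0000 -1.0000 0.0000 0.0000]
Step 1: x=[4.5200 6.7600 12.5200 17.0000] v=[-2.4000 3.8000 -2.4000 0.0000]
Step 2: x=[3.7584 8.0832 11.8352 16.9232] v=[-3.8080 6.6160 -3.4240 -0.3840]
Step 3: x=[3.0488 9.3148 11.3642 16.6723] v=[-3.5482 6.1578 -2.3552 -1.2544]
Step 4: x=[2.7017 9.8717 11.4146 16.2121] v=[-1.7354 2.7845 0.2518 -2.3009]
Step 5: x=[2.8618 9.5283 11.9857 15.6243] v=[0.8006 -1.7172 2.8555 -2.9389]
Step 6: x=[3.4486 8.5114 12.7458 15.0943] v=[2.9338 -5.0845 3.8005 -2.6498]
Step 7: x=[4.2054 7.3620 13.2042 14.8286] v=[3.7840 -5.7472 2.2918 -1.3286]
Step 8: x=[4.8273 6.6423 12.9877 14.9430] v=[3.1093 -3.5987 -1.0824 0.5719]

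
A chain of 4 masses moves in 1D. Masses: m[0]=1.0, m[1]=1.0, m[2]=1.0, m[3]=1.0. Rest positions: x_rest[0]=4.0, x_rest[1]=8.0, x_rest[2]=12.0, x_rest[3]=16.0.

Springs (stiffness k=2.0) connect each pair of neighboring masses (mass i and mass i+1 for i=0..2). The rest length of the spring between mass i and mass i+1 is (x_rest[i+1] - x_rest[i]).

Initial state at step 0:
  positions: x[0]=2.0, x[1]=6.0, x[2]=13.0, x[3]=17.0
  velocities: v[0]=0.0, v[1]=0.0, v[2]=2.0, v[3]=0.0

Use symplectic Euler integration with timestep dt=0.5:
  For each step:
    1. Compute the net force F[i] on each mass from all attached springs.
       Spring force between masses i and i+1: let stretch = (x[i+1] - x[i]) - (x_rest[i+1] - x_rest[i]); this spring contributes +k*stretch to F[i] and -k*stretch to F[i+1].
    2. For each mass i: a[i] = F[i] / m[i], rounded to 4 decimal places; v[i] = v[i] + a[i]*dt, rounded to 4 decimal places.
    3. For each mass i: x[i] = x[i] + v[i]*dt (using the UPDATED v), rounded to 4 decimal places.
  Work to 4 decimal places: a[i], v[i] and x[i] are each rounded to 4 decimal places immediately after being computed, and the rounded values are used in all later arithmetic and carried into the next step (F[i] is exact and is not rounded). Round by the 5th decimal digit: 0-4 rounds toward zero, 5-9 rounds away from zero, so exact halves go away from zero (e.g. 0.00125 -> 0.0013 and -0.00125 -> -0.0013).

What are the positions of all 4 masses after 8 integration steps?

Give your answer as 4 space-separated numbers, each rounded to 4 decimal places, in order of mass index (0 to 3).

Step 0: x=[2.0000 6.0000 13.0000 17.0000] v=[0.0000 0.0000 2.0000 0.0000]
Step 1: x=[2.0000 7.5000 12.5000 17.0000] v=[0.0000 3.0000 -1.0000 0.0000]
Step 2: x=[2.7500 8.7500 11.7500 16.7500] v=[1.5000 2.5000 -1.5000 -0.5000]
Step 3: x=[4.5000 8.5000 12.0000 16.0000] v=[3.5000 -0.5000 0.5000 -1.5000]
Step 4: x=[6.2500 8.0000 12.5000 15.2500] v=[3.5000 -1.0000 1.0000 -1.5000]
Step 5: x=[6.8750 8.8750 12.1250 15.1250] v=[1.2500 1.7500 -0.7500 -0.2500]
Step 6: x=[6.5000 10.3750 11.6250 15.5000] v=[-0.7500 3.0000 -1.0000 0.7500]
Step 7: x=[6.0625 10.5625 12.4375 15.9375] v=[-0.8750 0.3750 1.6250 0.8750]
Step 8: x=[5.8750 9.4375 14.0625 16.6250] v=[-0.3750 -2.2500 3.2500 1.3750]

Answer: 5.8750 9.4375 14.0625 16.6250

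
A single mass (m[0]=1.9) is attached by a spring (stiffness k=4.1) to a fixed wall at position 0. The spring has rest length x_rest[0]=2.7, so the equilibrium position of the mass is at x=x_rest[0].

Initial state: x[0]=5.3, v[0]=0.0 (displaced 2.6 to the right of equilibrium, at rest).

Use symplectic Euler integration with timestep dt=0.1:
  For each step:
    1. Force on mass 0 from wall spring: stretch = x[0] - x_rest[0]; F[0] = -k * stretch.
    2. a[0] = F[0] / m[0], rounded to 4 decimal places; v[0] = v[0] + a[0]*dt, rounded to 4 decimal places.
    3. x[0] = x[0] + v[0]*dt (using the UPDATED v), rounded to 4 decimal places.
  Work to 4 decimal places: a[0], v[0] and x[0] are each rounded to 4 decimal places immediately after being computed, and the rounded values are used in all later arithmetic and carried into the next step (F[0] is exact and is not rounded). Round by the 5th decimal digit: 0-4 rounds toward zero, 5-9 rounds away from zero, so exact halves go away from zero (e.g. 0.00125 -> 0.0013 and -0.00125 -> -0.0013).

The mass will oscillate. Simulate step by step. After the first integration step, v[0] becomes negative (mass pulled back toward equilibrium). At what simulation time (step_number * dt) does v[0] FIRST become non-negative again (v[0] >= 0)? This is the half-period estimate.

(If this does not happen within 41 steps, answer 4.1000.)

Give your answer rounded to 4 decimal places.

Answer: 2.2000

Derivation:
Step 0: x=[5.3000] v=[0.0000]
Step 1: x=[5.2439] v=[-0.5611]
Step 2: x=[5.1329] v=[-1.1101]
Step 3: x=[4.9694] v=[-1.6351]
Step 4: x=[4.7569] v=[-2.1248]
Step 5: x=[4.5000] v=[-2.5687]
Step 6: x=[4.2043] v=[-2.9571]
Step 7: x=[3.8761] v=[-3.2817]
Step 8: x=[3.5226] v=[-3.5355]
Step 9: x=[3.1513] v=[-3.7130]
Step 10: x=[2.7703] v=[-3.8104]
Step 11: x=[2.3877] v=[-3.8256]
Step 12: x=[2.0119] v=[-3.7582]
Step 13: x=[1.6509] v=[-3.6097]
Step 14: x=[1.3126] v=[-3.3833]
Step 15: x=[1.0042] v=[-3.0839]
Step 16: x=[0.7324] v=[-2.7180]
Step 17: x=[0.5031] v=[-2.2934]
Step 18: x=[0.3212] v=[-1.8193]
Step 19: x=[0.1906] v=[-1.3060]
Step 20: x=[0.1142] v=[-0.7645]
Step 21: x=[0.0936] v=[-0.2065]
Step 22: x=[0.1292] v=[0.3559]
First v>=0 after going negative at step 22, time=2.2000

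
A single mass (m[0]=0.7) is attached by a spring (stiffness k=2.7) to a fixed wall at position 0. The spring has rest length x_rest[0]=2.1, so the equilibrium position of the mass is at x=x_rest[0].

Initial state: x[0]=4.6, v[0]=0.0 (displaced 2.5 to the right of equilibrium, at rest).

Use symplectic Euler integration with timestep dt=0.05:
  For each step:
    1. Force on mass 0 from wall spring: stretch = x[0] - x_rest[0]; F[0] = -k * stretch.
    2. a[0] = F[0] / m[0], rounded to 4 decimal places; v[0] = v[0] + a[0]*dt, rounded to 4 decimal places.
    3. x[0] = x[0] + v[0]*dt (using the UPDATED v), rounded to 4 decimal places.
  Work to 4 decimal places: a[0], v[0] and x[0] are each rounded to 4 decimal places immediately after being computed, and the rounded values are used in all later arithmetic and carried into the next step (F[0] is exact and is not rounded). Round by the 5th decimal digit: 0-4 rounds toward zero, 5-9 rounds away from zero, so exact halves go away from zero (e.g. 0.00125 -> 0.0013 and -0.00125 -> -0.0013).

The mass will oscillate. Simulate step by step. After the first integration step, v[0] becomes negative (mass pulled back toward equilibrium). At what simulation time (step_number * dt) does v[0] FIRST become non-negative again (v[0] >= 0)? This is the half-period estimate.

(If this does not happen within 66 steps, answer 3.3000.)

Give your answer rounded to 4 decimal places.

Step 0: x=[4.6000] v=[0.0000]
Step 1: x=[4.5759] v=[-0.4821]
Step 2: x=[4.5279] v=[-0.9596]
Step 3: x=[4.4565] v=[-1.4278]
Step 4: x=[4.3624] v=[-1.8823]
Step 5: x=[4.2465] v=[-2.3186]
Step 6: x=[4.1099] v=[-2.7326]
Step 7: x=[3.9539] v=[-3.1202]
Step 8: x=[3.7800] v=[-3.4777]
Step 9: x=[3.5899] v=[-3.8017]
Step 10: x=[3.3855] v=[-4.0890]
Step 11: x=[3.1687] v=[-4.3369]
Step 12: x=[2.9416] v=[-4.5430]
Step 13: x=[2.7063] v=[-4.7053]
Step 14: x=[2.4652] v=[-4.8222]
Step 15: x=[2.2206] v=[-4.8926]
Step 16: x=[1.9748] v=[-4.9159]
Step 17: x=[1.7302] v=[-4.8918]
Step 18: x=[1.4892] v=[-4.8205]
Step 19: x=[1.2541] v=[-4.7027]
Step 20: x=[1.0271] v=[-4.5396]
Step 21: x=[0.8105] v=[-4.3327]
Step 22: x=[0.6063] v=[-4.0840]
Step 23: x=[0.4165] v=[-3.7959]
Step 24: x=[0.2429] v=[-3.4712]
Step 25: x=[0.0873] v=[-3.1130]
Step 26: x=[-0.0489] v=[-2.7248]
Step 27: x=[-0.1644] v=[-2.3104]
Step 28: x=[-0.2581] v=[-1.8737]
Step 29: x=[-0.3290] v=[-1.4189]
Step 30: x=[-0.3765] v=[-0.9505]
Step 31: x=[-0.4001] v=[-0.4729]
Step 32: x=[-0.3996] v=[0.0093]
First v>=0 after going negative at step 32, time=1.6000

Answer: 1.6000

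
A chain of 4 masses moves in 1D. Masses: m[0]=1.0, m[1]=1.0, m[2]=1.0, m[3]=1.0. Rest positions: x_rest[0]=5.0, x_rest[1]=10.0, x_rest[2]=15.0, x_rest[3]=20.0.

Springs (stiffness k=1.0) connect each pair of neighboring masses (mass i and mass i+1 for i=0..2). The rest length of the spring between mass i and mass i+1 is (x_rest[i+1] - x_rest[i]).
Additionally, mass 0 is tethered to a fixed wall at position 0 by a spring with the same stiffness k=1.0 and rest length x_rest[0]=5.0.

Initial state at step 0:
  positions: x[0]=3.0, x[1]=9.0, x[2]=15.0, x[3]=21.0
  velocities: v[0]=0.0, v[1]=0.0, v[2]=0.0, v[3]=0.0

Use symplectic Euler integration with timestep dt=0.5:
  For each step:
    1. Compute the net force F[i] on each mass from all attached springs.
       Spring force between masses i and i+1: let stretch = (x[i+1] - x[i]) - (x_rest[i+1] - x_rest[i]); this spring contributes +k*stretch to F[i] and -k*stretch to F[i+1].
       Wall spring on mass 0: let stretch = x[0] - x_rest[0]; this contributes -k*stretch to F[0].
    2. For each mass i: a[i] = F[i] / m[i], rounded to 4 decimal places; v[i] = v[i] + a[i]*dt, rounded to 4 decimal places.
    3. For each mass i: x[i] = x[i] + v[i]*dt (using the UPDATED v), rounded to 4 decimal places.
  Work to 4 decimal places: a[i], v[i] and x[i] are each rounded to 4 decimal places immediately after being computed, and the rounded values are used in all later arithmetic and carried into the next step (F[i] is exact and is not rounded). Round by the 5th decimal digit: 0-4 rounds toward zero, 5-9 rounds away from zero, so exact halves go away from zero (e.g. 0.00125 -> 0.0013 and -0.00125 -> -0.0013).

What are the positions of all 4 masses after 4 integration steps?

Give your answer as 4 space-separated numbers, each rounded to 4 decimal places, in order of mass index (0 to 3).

Step 0: x=[3.0000 9.0000 15.0000 21.0000] v=[0.0000 0.0000 0.0000 0.0000]
Step 1: x=[3.7500 9.0000 15.0000 20.7500] v=[1.5000 0.0000 0.0000 -0.5000]
Step 2: x=[4.8750 9.1875 14.9375 20.3125] v=[2.2500 0.3750 -0.1250 -0.8750]
Step 3: x=[5.8594 9.7344 14.7813 19.7813] v=[1.9688 1.0938 -0.3125 -1.0625]
Step 4: x=[6.3477 10.5743 14.6133 19.2501] v=[0.9766 1.6798 -0.3360 -1.0625]

Answer: 6.3477 10.5743 14.6133 19.2501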